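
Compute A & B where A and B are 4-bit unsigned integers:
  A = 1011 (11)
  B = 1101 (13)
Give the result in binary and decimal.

Apply & to each column (1 only where both bits are 1):
  1011
& 1101
------
  1001

Answer: 1001 (9)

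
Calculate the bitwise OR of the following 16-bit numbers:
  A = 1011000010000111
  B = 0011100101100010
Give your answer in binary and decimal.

Apply | to each column (1 where either bit is 1):
  1011000010000111
| 0011100101100010
------------------
  1011100111100111

Answer: 1011100111100111 (47591)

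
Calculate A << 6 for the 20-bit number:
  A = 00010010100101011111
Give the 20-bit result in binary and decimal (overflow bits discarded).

Shift left by 6: drop the top 6 bit(s), append 6 zero(s) on the right.
  00010010100101011111  ->  discard [000100], keep [10100101011111], append 000000
= 10100101011111000000

Answer: 10100101011111000000 (677824)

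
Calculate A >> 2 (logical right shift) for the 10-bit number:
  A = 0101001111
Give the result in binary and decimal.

Logical shift right by 2: drop the bottom 2 bit(s), prepend 2 zero(s) on the left.
  0101001111  ->  keep [01010011], discard [11], prepend 00
= 0001010011

Answer: 0001010011 (83)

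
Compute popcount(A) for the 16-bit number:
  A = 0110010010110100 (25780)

0110010010110100
1-bits at positions (from bit 0 = LSB): 2, 4, 5, 7, 10, 13, 14
Count = 7

Answer: 7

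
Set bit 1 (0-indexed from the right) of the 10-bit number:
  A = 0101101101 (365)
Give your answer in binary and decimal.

Mask = 1 << 1 = 0000000010
Bit 1 of A is 0, so OR-ing with the mask flips it to 1.
  0101101101
| 0000000010
------------
  0101101111

Answer: 0101101111 (367)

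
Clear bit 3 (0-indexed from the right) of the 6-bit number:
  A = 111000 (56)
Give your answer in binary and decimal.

Mask = ~(1 << 3) = 110111
Bit 3 of A is 1, so AND-ing with the mask clears it to 0.
  111000
& 110111
--------
  110000

Answer: 110000 (48)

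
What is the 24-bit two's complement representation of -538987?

1. Binary of +538987:  000010000011100101101011
2. Invert bits:     111101111100011010010100
3. Add 1:           111101111100011010010101

Answer: 111101111100011010010101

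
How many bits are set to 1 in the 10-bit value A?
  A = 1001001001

1001001001
1-bits at positions (from bit 0 = LSB): 0, 3, 6, 9
Count = 4

Answer: 4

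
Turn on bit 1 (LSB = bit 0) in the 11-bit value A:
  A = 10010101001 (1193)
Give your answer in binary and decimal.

Mask = 1 << 1 = 00000000010
Bit 1 of A is 0, so OR-ing with the mask flips it to 1.
  10010101001
| 00000000010
-------------
  10010101011

Answer: 10010101011 (1195)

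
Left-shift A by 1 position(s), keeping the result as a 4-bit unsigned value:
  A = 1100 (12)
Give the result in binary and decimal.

Shift left by 1: drop the top 1 bit(s), append 1 zero(s) on the right.
  1100  ->  discard [1], keep [100], append 0
= 1000

Answer: 1000 (8)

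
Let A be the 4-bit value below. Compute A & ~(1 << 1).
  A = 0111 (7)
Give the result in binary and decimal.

Mask = ~(1 << 1) = 1101
Bit 1 of A is 1, so AND-ing with the mask clears it to 0.
  0111
& 1101
------
  0101

Answer: 0101 (5)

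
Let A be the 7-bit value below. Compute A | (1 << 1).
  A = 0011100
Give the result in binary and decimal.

Mask = 1 << 1 = 0000010
Bit 1 of A is 0, so OR-ing with the mask flips it to 1.
  0011100
| 0000010
---------
  0011110

Answer: 0011110 (30)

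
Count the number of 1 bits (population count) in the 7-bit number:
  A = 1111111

1111111
1-bits at positions (from bit 0 = LSB): 0, 1, 2, 3, 4, 5, 6
Count = 7

Answer: 7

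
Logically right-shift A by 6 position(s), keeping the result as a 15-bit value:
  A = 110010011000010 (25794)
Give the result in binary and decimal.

Logical shift right by 6: drop the bottom 6 bit(s), prepend 6 zero(s) on the left.
  110010011000010  ->  keep [110010011], discard [000010], prepend 000000
= 000000110010011

Answer: 000000110010011 (403)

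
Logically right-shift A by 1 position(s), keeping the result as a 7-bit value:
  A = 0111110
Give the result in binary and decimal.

Logical shift right by 1: drop the bottom 1 bit(s), prepend 1 zero(s) on the left.
  0111110  ->  keep [011111], discard [0], prepend 0
= 0011111

Answer: 0011111 (31)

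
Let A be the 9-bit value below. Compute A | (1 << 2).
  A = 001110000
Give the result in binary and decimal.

Mask = 1 << 2 = 000000100
Bit 2 of A is 0, so OR-ing with the mask flips it to 1.
  001110000
| 000000100
-----------
  001110100

Answer: 001110100 (116)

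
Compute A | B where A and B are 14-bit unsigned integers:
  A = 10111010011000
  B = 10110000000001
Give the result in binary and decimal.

Apply | to each column (1 where either bit is 1):
  10111010011000
| 10110000000001
----------------
  10111010011001

Answer: 10111010011001 (11929)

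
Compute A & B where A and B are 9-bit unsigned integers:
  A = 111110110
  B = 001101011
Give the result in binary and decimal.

Apply & to each column (1 only where both bits are 1):
  111110110
& 001101011
-----------
  001100010

Answer: 001100010 (98)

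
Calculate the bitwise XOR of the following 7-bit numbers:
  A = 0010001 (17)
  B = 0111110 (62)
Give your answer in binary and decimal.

Apply ^ to each column (1 where bits differ):
  0010001
^ 0111110
---------
  0101111

Answer: 0101111 (47)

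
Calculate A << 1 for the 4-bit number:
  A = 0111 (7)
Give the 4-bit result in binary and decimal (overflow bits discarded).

Shift left by 1: drop the top 1 bit(s), append 1 zero(s) on the right.
  0111  ->  discard [0], keep [111], append 0
= 1110

Answer: 1110 (14)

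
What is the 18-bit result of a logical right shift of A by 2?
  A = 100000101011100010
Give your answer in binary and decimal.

Logical shift right by 2: drop the bottom 2 bit(s), prepend 2 zero(s) on the left.
  100000101011100010  ->  keep [1000001010111000], discard [10], prepend 00
= 001000001010111000

Answer: 001000001010111000 (33464)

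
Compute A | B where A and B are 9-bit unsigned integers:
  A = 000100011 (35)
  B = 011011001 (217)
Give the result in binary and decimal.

Apply | to each column (1 where either bit is 1):
  000100011
| 011011001
-----------
  011111011

Answer: 011111011 (251)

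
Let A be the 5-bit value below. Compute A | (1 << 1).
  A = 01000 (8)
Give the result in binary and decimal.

Mask = 1 << 1 = 00010
Bit 1 of A is 0, so OR-ing with the mask flips it to 1.
  01000
| 00010
-------
  01010

Answer: 01010 (10)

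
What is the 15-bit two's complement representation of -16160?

1. Binary of +16160:  011111100100000
2. Invert bits:     100000011011111
3. Add 1:           100000011100000

Answer: 100000011100000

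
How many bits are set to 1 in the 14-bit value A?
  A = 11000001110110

11000001110110
1-bits at positions (from bit 0 = LSB): 1, 2, 4, 5, 6, 12, 13
Count = 7

Answer: 7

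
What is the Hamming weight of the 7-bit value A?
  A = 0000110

0000110
1-bits at positions (from bit 0 = LSB): 1, 2
Count = 2

Answer: 2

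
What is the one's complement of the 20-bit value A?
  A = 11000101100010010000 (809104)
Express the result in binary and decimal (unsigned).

Flip each bit (0->1, 1->0):
  11000101100010010000
  00111010011101101111

Answer: 00111010011101101111 (239471)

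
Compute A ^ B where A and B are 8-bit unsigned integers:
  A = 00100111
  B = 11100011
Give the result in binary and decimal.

Apply ^ to each column (1 where bits differ):
  00100111
^ 11100011
----------
  11000100

Answer: 11000100 (196)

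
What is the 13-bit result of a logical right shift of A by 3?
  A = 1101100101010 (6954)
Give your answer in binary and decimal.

Logical shift right by 3: drop the bottom 3 bit(s), prepend 3 zero(s) on the left.
  1101100101010  ->  keep [1101100101], discard [010], prepend 000
= 0001101100101

Answer: 0001101100101 (869)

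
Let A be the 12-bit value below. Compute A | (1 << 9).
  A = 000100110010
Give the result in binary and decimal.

Mask = 1 << 9 = 001000000000
Bit 9 of A is 0, so OR-ing with the mask flips it to 1.
  000100110010
| 001000000000
--------------
  001100110010

Answer: 001100110010 (818)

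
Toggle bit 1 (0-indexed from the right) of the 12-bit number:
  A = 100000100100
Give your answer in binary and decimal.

Mask = 1 << 1 = 000000000010
Bit 1 of A is 0; XOR with the mask flips it to 1.
  100000100100
^ 000000000010
--------------
  100000100110

Answer: 100000100110 (2086)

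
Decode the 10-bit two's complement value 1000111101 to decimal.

MSB is 1, so the value is negative. Find the magnitude:
1. Invert bits:  0111000010
2. Add 1:        0111000011  = 451
3. Apply sign:   -451

Answer: -451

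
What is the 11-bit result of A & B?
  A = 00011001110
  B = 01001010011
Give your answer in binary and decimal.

Apply & to each column (1 only where both bits are 1):
  00011001110
& 01001010011
-------------
  00001000010

Answer: 00001000010 (66)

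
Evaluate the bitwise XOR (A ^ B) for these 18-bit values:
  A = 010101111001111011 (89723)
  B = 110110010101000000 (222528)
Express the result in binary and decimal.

Apply ^ to each column (1 where bits differ):
  010101111001111011
^ 110110010101000000
--------------------
  100011101100111011

Answer: 100011101100111011 (146235)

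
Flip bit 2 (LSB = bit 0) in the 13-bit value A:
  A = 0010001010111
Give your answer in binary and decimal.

Mask = 1 << 2 = 0000000000100
Bit 2 of A is 1; XOR with the mask flips it to 0.
  0010001010111
^ 0000000000100
---------------
  0010001010011

Answer: 0010001010011 (1107)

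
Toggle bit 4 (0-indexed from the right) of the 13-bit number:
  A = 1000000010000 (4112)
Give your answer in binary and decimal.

Mask = 1 << 4 = 0000000010000
Bit 4 of A is 1; XOR with the mask flips it to 0.
  1000000010000
^ 0000000010000
---------------
  1000000000000

Answer: 1000000000000 (4096)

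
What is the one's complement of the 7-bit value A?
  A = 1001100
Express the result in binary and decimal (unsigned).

Flip each bit (0->1, 1->0):
  1001100
  0110011

Answer: 0110011 (51)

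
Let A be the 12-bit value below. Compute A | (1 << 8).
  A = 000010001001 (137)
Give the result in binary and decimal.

Mask = 1 << 8 = 000100000000
Bit 8 of A is 0, so OR-ing with the mask flips it to 1.
  000010001001
| 000100000000
--------------
  000110001001

Answer: 000110001001 (393)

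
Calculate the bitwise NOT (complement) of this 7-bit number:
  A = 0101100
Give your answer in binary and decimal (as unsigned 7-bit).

Flip each bit (0->1, 1->0):
  0101100
  1010011

Answer: 1010011 (83)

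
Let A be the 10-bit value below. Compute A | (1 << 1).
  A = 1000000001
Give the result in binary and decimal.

Mask = 1 << 1 = 0000000010
Bit 1 of A is 0, so OR-ing with the mask flips it to 1.
  1000000001
| 0000000010
------------
  1000000011

Answer: 1000000011 (515)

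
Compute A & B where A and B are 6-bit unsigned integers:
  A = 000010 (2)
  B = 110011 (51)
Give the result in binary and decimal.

Apply & to each column (1 only where both bits are 1):
  000010
& 110011
--------
  000010

Answer: 000010 (2)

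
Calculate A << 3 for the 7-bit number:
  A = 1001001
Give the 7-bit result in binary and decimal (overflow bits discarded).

Shift left by 3: drop the top 3 bit(s), append 3 zero(s) on the right.
  1001001  ->  discard [100], keep [1001], append 000
= 1001000

Answer: 1001000 (72)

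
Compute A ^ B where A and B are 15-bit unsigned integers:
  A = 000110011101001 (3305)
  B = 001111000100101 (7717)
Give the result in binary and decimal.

Apply ^ to each column (1 where bits differ):
  000110011101001
^ 001111000100101
-----------------
  001001011001100

Answer: 001001011001100 (4812)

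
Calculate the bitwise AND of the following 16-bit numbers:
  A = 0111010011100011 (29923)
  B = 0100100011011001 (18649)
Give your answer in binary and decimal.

Apply & to each column (1 only where both bits are 1):
  0111010011100011
& 0100100011011001
------------------
  0100000011000001

Answer: 0100000011000001 (16577)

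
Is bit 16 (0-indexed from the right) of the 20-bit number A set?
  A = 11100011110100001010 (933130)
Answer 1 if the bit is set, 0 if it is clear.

Bit 16 is the 17th from the right.
  11100011110100001010
     ^
That bit is 0.

Answer: 0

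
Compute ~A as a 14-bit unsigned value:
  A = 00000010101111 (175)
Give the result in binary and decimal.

Flip each bit (0->1, 1->0):
  00000010101111
  11111101010000

Answer: 11111101010000 (16208)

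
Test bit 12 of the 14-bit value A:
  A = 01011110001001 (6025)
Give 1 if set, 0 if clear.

Bit 12 is the 13th from the right.
  01011110001001
   ^
That bit is 1.

Answer: 1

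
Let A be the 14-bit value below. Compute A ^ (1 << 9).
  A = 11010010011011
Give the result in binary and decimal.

Mask = 1 << 9 = 00001000000000
Bit 9 of A is 0; XOR with the mask flips it to 1.
  11010010011011
^ 00001000000000
----------------
  11011010011011

Answer: 11011010011011 (13979)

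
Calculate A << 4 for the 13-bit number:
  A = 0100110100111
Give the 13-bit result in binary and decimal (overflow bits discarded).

Shift left by 4: drop the top 4 bit(s), append 4 zero(s) on the right.
  0100110100111  ->  discard [0100], keep [110100111], append 0000
= 1101001110000

Answer: 1101001110000 (6768)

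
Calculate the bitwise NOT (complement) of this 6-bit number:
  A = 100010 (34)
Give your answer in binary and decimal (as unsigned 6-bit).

Flip each bit (0->1, 1->0):
  100010
  011101

Answer: 011101 (29)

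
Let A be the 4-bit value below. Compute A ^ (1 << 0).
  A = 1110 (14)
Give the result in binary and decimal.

Mask = 1 << 0 = 0001
Bit 0 of A is 0; XOR with the mask flips it to 1.
  1110
^ 0001
------
  1111

Answer: 1111 (15)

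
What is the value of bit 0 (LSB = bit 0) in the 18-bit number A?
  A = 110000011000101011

Bit 0 is the 1st from the right.
  110000011000101011
                   ^
That bit is 1.

Answer: 1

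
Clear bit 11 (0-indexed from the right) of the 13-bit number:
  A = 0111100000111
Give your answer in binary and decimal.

Mask = ~(1 << 11) = 1011111111111
Bit 11 of A is 1, so AND-ing with the mask clears it to 0.
  0111100000111
& 1011111111111
---------------
  0011100000111

Answer: 0011100000111 (1799)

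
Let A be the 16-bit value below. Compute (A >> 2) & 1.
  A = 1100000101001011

Bit 2 is the 3rd from the right.
  1100000101001011
               ^
That bit is 0.

Answer: 0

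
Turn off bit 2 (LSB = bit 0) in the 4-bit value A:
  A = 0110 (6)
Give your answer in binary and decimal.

Mask = ~(1 << 2) = 1011
Bit 2 of A is 1, so AND-ing with the mask clears it to 0.
  0110
& 1011
------
  0010

Answer: 0010 (2)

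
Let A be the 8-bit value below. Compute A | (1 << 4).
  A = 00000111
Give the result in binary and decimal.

Mask = 1 << 4 = 00010000
Bit 4 of A is 0, so OR-ing with the mask flips it to 1.
  00000111
| 00010000
----------
  00010111

Answer: 00010111 (23)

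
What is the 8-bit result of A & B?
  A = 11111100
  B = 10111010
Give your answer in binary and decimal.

Apply & to each column (1 only where both bits are 1):
  11111100
& 10111010
----------
  10111000

Answer: 10111000 (184)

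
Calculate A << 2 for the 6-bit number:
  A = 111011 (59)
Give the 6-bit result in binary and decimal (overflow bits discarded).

Shift left by 2: drop the top 2 bit(s), append 2 zero(s) on the right.
  111011  ->  discard [11], keep [1011], append 00
= 101100

Answer: 101100 (44)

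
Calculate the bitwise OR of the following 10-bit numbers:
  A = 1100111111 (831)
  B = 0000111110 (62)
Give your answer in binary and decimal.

Apply | to each column (1 where either bit is 1):
  1100111111
| 0000111110
------------
  1100111111

Answer: 1100111111 (831)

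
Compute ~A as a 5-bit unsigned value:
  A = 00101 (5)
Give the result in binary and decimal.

Flip each bit (0->1, 1->0):
  00101
  11010

Answer: 11010 (26)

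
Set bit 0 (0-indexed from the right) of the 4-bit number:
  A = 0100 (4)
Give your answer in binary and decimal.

Mask = 1 << 0 = 0001
Bit 0 of A is 0, so OR-ing with the mask flips it to 1.
  0100
| 0001
------
  0101

Answer: 0101 (5)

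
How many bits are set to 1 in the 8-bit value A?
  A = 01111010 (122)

01111010
1-bits at positions (from bit 0 = LSB): 1, 3, 4, 5, 6
Count = 5

Answer: 5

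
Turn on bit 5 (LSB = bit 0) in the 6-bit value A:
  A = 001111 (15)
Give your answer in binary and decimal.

Mask = 1 << 5 = 100000
Bit 5 of A is 0, so OR-ing with the mask flips it to 1.
  001111
| 100000
--------
  101111

Answer: 101111 (47)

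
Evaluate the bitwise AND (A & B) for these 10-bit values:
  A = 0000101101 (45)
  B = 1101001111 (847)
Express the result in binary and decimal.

Apply & to each column (1 only where both bits are 1):
  0000101101
& 1101001111
------------
  0000001101

Answer: 0000001101 (13)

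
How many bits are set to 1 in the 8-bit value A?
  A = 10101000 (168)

10101000
1-bits at positions (from bit 0 = LSB): 3, 5, 7
Count = 3

Answer: 3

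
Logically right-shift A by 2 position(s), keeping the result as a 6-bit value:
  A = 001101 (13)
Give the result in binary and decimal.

Logical shift right by 2: drop the bottom 2 bit(s), prepend 2 zero(s) on the left.
  001101  ->  keep [0011], discard [01], prepend 00
= 000011

Answer: 000011 (3)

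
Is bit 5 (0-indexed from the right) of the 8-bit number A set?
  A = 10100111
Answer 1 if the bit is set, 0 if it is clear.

Bit 5 is the 6th from the right.
  10100111
    ^
That bit is 1.

Answer: 1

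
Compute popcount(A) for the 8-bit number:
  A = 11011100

11011100
1-bits at positions (from bit 0 = LSB): 2, 3, 4, 6, 7
Count = 5

Answer: 5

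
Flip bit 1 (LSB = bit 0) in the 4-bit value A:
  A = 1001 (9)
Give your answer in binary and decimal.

Mask = 1 << 1 = 0010
Bit 1 of A is 0; XOR with the mask flips it to 1.
  1001
^ 0010
------
  1011

Answer: 1011 (11)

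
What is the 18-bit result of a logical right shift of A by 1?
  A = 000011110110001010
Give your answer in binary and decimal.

Logical shift right by 1: drop the bottom 1 bit(s), prepend 1 zero(s) on the left.
  000011110110001010  ->  keep [00001111011000101], discard [0], prepend 0
= 000001111011000101

Answer: 000001111011000101 (7877)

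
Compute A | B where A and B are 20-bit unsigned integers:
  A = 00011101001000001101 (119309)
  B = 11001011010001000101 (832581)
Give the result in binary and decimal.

Apply | to each column (1 where either bit is 1):
  00011101001000001101
| 11001011010001000101
----------------------
  11011111011001001101

Answer: 11011111011001001101 (915021)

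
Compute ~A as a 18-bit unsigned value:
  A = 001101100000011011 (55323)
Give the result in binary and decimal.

Flip each bit (0->1, 1->0):
  001101100000011011
  110010011111100100

Answer: 110010011111100100 (206820)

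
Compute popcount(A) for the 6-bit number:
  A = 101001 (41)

101001
1-bits at positions (from bit 0 = LSB): 0, 3, 5
Count = 3

Answer: 3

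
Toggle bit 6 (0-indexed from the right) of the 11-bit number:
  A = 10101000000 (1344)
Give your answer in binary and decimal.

Mask = 1 << 6 = 00001000000
Bit 6 of A is 1; XOR with the mask flips it to 0.
  10101000000
^ 00001000000
-------------
  10100000000

Answer: 10100000000 (1280)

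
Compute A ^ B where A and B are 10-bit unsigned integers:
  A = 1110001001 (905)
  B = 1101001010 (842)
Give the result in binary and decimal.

Apply ^ to each column (1 where bits differ):
  1110001001
^ 1101001010
------------
  0011000011

Answer: 0011000011 (195)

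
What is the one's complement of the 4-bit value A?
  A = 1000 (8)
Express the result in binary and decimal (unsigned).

Flip each bit (0->1, 1->0):
  1000
  0111

Answer: 0111 (7)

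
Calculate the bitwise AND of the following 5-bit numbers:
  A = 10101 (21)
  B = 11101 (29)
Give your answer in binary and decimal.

Apply & to each column (1 only where both bits are 1):
  10101
& 11101
-------
  10101

Answer: 10101 (21)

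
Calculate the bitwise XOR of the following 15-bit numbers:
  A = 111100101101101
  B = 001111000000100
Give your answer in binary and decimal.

Apply ^ to each column (1 where bits differ):
  111100101101101
^ 001111000000100
-----------------
  110011101101001

Answer: 110011101101001 (26473)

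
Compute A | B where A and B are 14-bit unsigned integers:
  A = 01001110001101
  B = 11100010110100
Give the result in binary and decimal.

Apply | to each column (1 where either bit is 1):
  01001110001101
| 11100010110100
----------------
  11101110111101

Answer: 11101110111101 (15293)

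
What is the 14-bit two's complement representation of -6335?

1. Binary of +6335:  01100010111111
2. Invert bits:     10011101000000
3. Add 1:           10011101000001

Answer: 10011101000001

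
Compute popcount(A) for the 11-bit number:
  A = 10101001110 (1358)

10101001110
1-bits at positions (from bit 0 = LSB): 1, 2, 3, 6, 8, 10
Count = 6

Answer: 6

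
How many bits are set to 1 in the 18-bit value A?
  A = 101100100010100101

101100100010100101
1-bits at positions (from bit 0 = LSB): 0, 2, 5, 7, 11, 14, 15, 17
Count = 8

Answer: 8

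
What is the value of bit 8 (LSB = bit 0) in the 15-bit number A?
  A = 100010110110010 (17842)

Bit 8 is the 9th from the right.
  100010110110010
        ^
That bit is 1.

Answer: 1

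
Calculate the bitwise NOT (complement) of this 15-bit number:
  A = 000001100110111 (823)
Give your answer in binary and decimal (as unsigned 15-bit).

Flip each bit (0->1, 1->0):
  000001100110111
  111110011001000

Answer: 111110011001000 (31944)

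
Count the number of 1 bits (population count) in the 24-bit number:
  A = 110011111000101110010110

110011111000101110010110
1-bits at positions (from bit 0 = LSB): 1, 2, 4, 7, 8, 9, 11, 15, 16, 17, 18, 19, 22, 23
Count = 14

Answer: 14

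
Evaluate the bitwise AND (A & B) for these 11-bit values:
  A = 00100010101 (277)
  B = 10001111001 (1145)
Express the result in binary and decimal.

Apply & to each column (1 only where both bits are 1):
  00100010101
& 10001111001
-------------
  00000010001

Answer: 00000010001 (17)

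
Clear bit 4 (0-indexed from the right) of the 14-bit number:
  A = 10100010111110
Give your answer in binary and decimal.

Mask = ~(1 << 4) = 11111111101111
Bit 4 of A is 1, so AND-ing with the mask clears it to 0.
  10100010111110
& 11111111101111
----------------
  10100010101110

Answer: 10100010101110 (10414)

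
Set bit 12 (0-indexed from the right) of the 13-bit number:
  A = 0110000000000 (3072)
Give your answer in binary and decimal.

Mask = 1 << 12 = 1000000000000
Bit 12 of A is 0, so OR-ing with the mask flips it to 1.
  0110000000000
| 1000000000000
---------------
  1110000000000

Answer: 1110000000000 (7168)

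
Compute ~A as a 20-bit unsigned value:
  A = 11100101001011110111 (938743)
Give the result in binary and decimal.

Flip each bit (0->1, 1->0):
  11100101001011110111
  00011010110100001000

Answer: 00011010110100001000 (109832)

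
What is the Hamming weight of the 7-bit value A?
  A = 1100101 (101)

1100101
1-bits at positions (from bit 0 = LSB): 0, 2, 5, 6
Count = 4

Answer: 4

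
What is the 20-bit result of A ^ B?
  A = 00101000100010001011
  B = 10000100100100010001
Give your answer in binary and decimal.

Apply ^ to each column (1 where bits differ):
  00101000100010001011
^ 10000100100100010001
----------------------
  10101100000110011010

Answer: 10101100000110011010 (704922)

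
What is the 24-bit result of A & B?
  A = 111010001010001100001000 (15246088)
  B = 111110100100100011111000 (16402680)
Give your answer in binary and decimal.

Apply & to each column (1 only where both bits are 1):
  111010001010001100001000
& 111110100100100011111000
--------------------------
  111010000000000000001000

Answer: 111010000000000000001000 (15204360)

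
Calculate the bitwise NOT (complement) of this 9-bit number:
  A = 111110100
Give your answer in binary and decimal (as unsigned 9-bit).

Flip each bit (0->1, 1->0):
  111110100
  000001011

Answer: 000001011 (11)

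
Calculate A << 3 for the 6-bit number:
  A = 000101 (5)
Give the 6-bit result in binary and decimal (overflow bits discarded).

Shift left by 3: drop the top 3 bit(s), append 3 zero(s) on the right.
  000101  ->  discard [000], keep [101], append 000
= 101000

Answer: 101000 (40)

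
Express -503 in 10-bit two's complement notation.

1. Binary of +503:  0111110111
2. Invert bits:     1000001000
3. Add 1:           1000001001

Answer: 1000001001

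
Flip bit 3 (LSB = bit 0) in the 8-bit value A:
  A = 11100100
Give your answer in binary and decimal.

Mask = 1 << 3 = 00001000
Bit 3 of A is 0; XOR with the mask flips it to 1.
  11100100
^ 00001000
----------
  11101100

Answer: 11101100 (236)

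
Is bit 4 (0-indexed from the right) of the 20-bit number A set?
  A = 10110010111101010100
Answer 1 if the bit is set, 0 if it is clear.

Bit 4 is the 5th from the right.
  10110010111101010100
                 ^
That bit is 1.

Answer: 1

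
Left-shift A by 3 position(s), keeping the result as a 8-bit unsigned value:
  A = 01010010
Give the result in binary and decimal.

Shift left by 3: drop the top 3 bit(s), append 3 zero(s) on the right.
  01010010  ->  discard [010], keep [10010], append 000
= 10010000

Answer: 10010000 (144)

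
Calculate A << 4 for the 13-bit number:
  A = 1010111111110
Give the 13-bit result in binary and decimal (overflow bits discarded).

Shift left by 4: drop the top 4 bit(s), append 4 zero(s) on the right.
  1010111111110  ->  discard [1010], keep [111111110], append 0000
= 1111111100000

Answer: 1111111100000 (8160)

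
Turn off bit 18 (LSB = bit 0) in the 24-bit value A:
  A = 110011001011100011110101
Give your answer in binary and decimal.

Mask = ~(1 << 18) = 111110111111111111111111
Bit 18 of A is 1, so AND-ing with the mask clears it to 0.
  110011001011100011110101
& 111110111111111111111111
--------------------------
  110010001011100011110101

Answer: 110010001011100011110101 (13154549)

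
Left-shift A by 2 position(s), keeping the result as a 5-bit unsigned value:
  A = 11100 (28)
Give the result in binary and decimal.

Shift left by 2: drop the top 2 bit(s), append 2 zero(s) on the right.
  11100  ->  discard [11], keep [100], append 00
= 10000

Answer: 10000 (16)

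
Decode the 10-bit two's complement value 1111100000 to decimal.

MSB is 1, so the value is negative. Find the magnitude:
1. Invert bits:  0000011111
2. Add 1:        0000100000  = 32
3. Apply sign:   -32

Answer: -32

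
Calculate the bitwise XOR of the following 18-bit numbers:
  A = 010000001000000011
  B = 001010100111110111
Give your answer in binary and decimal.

Apply ^ to each column (1 where bits differ):
  010000001000000011
^ 001010100111110111
--------------------
  011010101111110100

Answer: 011010101111110100 (109556)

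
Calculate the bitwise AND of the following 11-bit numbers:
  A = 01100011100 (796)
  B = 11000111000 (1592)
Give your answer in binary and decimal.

Apply & to each column (1 only where both bits are 1):
  01100011100
& 11000111000
-------------
  01000011000

Answer: 01000011000 (536)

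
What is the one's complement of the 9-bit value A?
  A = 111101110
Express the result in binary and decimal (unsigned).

Flip each bit (0->1, 1->0):
  111101110
  000010001

Answer: 000010001 (17)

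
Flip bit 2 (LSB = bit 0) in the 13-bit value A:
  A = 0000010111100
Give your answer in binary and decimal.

Mask = 1 << 2 = 0000000000100
Bit 2 of A is 1; XOR with the mask flips it to 0.
  0000010111100
^ 0000000000100
---------------
  0000010111000

Answer: 0000010111000 (184)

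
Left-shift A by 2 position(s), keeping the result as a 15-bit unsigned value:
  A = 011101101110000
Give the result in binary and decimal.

Shift left by 2: drop the top 2 bit(s), append 2 zero(s) on the right.
  011101101110000  ->  discard [01], keep [1101101110000], append 00
= 110110111000000

Answer: 110110111000000 (28096)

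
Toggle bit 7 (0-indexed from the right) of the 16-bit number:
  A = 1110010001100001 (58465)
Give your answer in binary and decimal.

Mask = 1 << 7 = 0000000010000000
Bit 7 of A is 0; XOR with the mask flips it to 1.
  1110010001100001
^ 0000000010000000
------------------
  1110010011100001

Answer: 1110010011100001 (58593)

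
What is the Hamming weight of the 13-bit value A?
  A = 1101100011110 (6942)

1101100011110
1-bits at positions (from bit 0 = LSB): 1, 2, 3, 4, 8, 9, 11, 12
Count = 8

Answer: 8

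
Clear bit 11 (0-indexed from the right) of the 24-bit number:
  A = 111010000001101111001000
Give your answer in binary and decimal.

Mask = ~(1 << 11) = 111111111111011111111111
Bit 11 of A is 1, so AND-ing with the mask clears it to 0.
  111010000001101111001000
& 111111111111011111111111
--------------------------
  111010000001001111001000

Answer: 111010000001001111001000 (15209416)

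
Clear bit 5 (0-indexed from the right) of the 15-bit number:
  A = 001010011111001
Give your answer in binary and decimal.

Mask = ~(1 << 5) = 111111111011111
Bit 5 of A is 1, so AND-ing with the mask clears it to 0.
  001010011111001
& 111111111011111
-----------------
  001010011011001

Answer: 001010011011001 (5337)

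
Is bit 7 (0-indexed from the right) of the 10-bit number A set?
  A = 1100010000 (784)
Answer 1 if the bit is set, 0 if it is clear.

Bit 7 is the 8th from the right.
  1100010000
    ^
That bit is 0.

Answer: 0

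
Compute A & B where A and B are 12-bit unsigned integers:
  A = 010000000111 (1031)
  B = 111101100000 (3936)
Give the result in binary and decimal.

Apply & to each column (1 only where both bits are 1):
  010000000111
& 111101100000
--------------
  010000000000

Answer: 010000000000 (1024)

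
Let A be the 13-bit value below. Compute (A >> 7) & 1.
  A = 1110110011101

Bit 7 is the 8th from the right.
  1110110011101
       ^
That bit is 1.

Answer: 1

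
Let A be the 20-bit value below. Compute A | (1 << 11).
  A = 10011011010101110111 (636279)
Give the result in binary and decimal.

Mask = 1 << 11 = 00000000100000000000
Bit 11 of A is 0, so OR-ing with the mask flips it to 1.
  10011011010101110111
| 00000000100000000000
----------------------
  10011011110101110111

Answer: 10011011110101110111 (638327)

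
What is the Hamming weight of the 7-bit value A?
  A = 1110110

1110110
1-bits at positions (from bit 0 = LSB): 1, 2, 4, 5, 6
Count = 5

Answer: 5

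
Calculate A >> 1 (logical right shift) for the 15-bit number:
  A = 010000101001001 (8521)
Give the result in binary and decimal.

Logical shift right by 1: drop the bottom 1 bit(s), prepend 1 zero(s) on the left.
  010000101001001  ->  keep [01000010100100], discard [1], prepend 0
= 001000010100100

Answer: 001000010100100 (4260)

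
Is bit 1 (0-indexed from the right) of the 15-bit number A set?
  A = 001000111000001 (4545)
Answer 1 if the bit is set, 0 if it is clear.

Bit 1 is the 2nd from the right.
  001000111000001
               ^
That bit is 0.

Answer: 0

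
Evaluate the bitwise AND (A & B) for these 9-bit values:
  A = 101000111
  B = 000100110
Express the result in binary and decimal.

Apply & to each column (1 only where both bits are 1):
  101000111
& 000100110
-----------
  000000110

Answer: 000000110 (6)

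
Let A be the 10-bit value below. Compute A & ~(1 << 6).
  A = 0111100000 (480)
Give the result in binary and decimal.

Mask = ~(1 << 6) = 1110111111
Bit 6 of A is 1, so AND-ing with the mask clears it to 0.
  0111100000
& 1110111111
------------
  0110100000

Answer: 0110100000 (416)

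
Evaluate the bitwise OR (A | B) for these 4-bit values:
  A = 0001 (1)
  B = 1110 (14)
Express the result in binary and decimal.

Apply | to each column (1 where either bit is 1):
  0001
| 1110
------
  1111

Answer: 1111 (15)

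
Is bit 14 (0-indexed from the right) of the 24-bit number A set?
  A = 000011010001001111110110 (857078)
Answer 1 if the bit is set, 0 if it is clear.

Bit 14 is the 15th from the right.
  000011010001001111110110
           ^
That bit is 0.

Answer: 0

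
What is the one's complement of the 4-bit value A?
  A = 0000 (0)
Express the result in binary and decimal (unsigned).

Flip each bit (0->1, 1->0):
  0000
  1111

Answer: 1111 (15)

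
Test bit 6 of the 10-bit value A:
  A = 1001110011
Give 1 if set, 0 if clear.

Bit 6 is the 7th from the right.
  1001110011
     ^
That bit is 1.

Answer: 1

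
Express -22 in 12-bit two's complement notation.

1. Binary of +22:  000000010110
2. Invert bits:     111111101001
3. Add 1:           111111101010

Answer: 111111101010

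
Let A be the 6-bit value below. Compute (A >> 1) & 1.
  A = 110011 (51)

Bit 1 is the 2nd from the right.
  110011
      ^
That bit is 1.

Answer: 1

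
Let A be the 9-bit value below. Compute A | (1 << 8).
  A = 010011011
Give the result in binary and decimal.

Mask = 1 << 8 = 100000000
Bit 8 of A is 0, so OR-ing with the mask flips it to 1.
  010011011
| 100000000
-----------
  110011011

Answer: 110011011 (411)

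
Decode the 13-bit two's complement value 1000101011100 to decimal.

MSB is 1, so the value is negative. Find the magnitude:
1. Invert bits:  0111010100011
2. Add 1:        0111010100100  = 3748
3. Apply sign:   -3748

Answer: -3748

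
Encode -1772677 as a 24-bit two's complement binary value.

1. Binary of +1772677:  000110110000110010000101
2. Invert bits:     111001001111001101111010
3. Add 1:           111001001111001101111011

Answer: 111001001111001101111011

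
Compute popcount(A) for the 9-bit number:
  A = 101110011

101110011
1-bits at positions (from bit 0 = LSB): 0, 1, 4, 5, 6, 8
Count = 6

Answer: 6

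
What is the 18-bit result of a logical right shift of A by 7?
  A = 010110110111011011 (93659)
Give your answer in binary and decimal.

Logical shift right by 7: drop the bottom 7 bit(s), prepend 7 zero(s) on the left.
  010110110111011011  ->  keep [01011011011], discard [1011011], prepend 0000000
= 000000001011011011

Answer: 000000001011011011 (731)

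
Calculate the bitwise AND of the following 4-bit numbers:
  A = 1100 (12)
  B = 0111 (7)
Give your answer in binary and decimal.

Apply & to each column (1 only where both bits are 1):
  1100
& 0111
------
  0100

Answer: 0100 (4)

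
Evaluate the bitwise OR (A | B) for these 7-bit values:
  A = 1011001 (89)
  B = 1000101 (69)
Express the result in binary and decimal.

Apply | to each column (1 where either bit is 1):
  1011001
| 1000101
---------
  1011101

Answer: 1011101 (93)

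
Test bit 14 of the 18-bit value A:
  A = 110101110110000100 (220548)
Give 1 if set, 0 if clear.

Bit 14 is the 15th from the right.
  110101110110000100
     ^
That bit is 1.

Answer: 1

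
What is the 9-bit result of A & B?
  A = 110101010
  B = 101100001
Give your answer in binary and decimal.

Apply & to each column (1 only where both bits are 1):
  110101010
& 101100001
-----------
  100100000

Answer: 100100000 (288)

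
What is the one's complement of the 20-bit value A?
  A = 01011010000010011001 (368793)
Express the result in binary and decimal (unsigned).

Flip each bit (0->1, 1->0):
  01011010000010011001
  10100101111101100110

Answer: 10100101111101100110 (679782)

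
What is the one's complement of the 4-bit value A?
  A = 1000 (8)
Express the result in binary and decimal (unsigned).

Flip each bit (0->1, 1->0):
  1000
  0111

Answer: 0111 (7)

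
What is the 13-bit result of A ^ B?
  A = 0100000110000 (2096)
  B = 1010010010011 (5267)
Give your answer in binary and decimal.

Apply ^ to each column (1 where bits differ):
  0100000110000
^ 1010010010011
---------------
  1110010100011

Answer: 1110010100011 (7331)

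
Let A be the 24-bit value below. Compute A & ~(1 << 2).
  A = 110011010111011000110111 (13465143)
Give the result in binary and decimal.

Mask = ~(1 << 2) = 111111111111111111111011
Bit 2 of A is 1, so AND-ing with the mask clears it to 0.
  110011010111011000110111
& 111111111111111111111011
--------------------------
  110011010111011000110011

Answer: 110011010111011000110011 (13465139)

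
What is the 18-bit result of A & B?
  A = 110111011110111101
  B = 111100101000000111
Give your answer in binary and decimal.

Apply & to each column (1 only where both bits are 1):
  110111011110111101
& 111100101000000111
--------------------
  110100001000000101

Answer: 110100001000000101 (213509)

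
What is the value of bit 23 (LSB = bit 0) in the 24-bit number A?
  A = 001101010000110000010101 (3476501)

Bit 23 is the 24th from the right.
  001101010000110000010101
  ^
That bit is 0.

Answer: 0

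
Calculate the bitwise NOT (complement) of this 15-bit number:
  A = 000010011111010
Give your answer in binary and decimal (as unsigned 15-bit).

Flip each bit (0->1, 1->0):
  000010011111010
  111101100000101

Answer: 111101100000101 (31493)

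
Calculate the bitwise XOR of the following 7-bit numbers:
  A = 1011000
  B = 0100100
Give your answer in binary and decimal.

Apply ^ to each column (1 where bits differ):
  1011000
^ 0100100
---------
  1111100

Answer: 1111100 (124)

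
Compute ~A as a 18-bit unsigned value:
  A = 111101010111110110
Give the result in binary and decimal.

Flip each bit (0->1, 1->0):
  111101010111110110
  000010101000001001

Answer: 000010101000001001 (10761)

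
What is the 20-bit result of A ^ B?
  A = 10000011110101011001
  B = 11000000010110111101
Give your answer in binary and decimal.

Apply ^ to each column (1 where bits differ):
  10000011110101011001
^ 11000000010110111101
----------------------
  01000011100011100100

Answer: 01000011100011100100 (276708)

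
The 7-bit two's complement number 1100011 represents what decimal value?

MSB is 1, so the value is negative. Find the magnitude:
1. Invert bits:  0011100
2. Add 1:        0011101  = 29
3. Apply sign:   -29

Answer: -29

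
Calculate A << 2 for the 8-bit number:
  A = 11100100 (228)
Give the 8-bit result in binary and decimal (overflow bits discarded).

Shift left by 2: drop the top 2 bit(s), append 2 zero(s) on the right.
  11100100  ->  discard [11], keep [100100], append 00
= 10010000

Answer: 10010000 (144)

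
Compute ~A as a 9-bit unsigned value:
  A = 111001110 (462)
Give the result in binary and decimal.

Flip each bit (0->1, 1->0):
  111001110
  000110001

Answer: 000110001 (49)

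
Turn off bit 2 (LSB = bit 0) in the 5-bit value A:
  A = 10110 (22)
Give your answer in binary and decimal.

Mask = ~(1 << 2) = 11011
Bit 2 of A is 1, so AND-ing with the mask clears it to 0.
  10110
& 11011
-------
  10010

Answer: 10010 (18)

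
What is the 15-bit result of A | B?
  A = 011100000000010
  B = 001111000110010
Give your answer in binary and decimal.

Apply | to each column (1 where either bit is 1):
  011100000000010
| 001111000110010
-----------------
  011111000110010

Answer: 011111000110010 (15922)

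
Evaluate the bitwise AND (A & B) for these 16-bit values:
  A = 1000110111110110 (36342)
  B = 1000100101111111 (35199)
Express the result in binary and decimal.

Apply & to each column (1 only where both bits are 1):
  1000110111110110
& 1000100101111111
------------------
  1000100101110110

Answer: 1000100101110110 (35190)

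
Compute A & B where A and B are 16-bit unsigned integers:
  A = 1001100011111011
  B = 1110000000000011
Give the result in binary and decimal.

Apply & to each column (1 only where both bits are 1):
  1001100011111011
& 1110000000000011
------------------
  1000000000000011

Answer: 1000000000000011 (32771)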